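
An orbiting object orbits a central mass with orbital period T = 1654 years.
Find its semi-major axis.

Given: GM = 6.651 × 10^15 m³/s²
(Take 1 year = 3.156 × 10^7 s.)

Convert to SI: T = 1654 years = 5.22002e+10 s.
Invert Kepler's third law: a = (GM · T² / (4π²))^(1/3).
Substituting T = 5.22002e+10 s and GM = 6.651e+15 m³/s²:
a = (6.651e+15 · (5.22002e+10)² / (4π²))^(1/3) m
a ≈ 7.714e+11 m = 771.4 Gm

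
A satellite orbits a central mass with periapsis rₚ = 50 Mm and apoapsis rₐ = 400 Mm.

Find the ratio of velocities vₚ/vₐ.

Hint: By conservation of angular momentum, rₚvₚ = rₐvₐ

Convert to SI: rₚ = 50 Mm = 5e+07 m; rₐ = 400 Mm = 4e+08 m.
Conservation of angular momentum gives rₚvₚ = rₐvₐ, so vₚ/vₐ = rₐ/rₚ.
vₚ/vₐ = 4e+08 / 5e+07 ≈ 8.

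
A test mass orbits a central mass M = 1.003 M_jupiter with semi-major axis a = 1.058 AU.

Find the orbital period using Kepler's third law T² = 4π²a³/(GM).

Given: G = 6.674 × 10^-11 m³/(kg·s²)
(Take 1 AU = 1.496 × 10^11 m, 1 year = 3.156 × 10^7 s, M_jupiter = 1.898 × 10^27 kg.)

Convert to SI: a = 1.058 AU = 1.58277e+11 m; M = 1.003 M_jupiter = 1.90369e+27 kg.
GM = G · M = 6.674e-11 · 1.90369e+27 = 1.27053e+17 m³/s².
Kepler's third law: T = 2π √(a³ / GM).
Substituting a = 1.58277e+11 m and GM = 1.27053e+17 m³/s²:
T = 2π √((1.58277e+11)³ / 1.27053e+17) s
T ≈ 1.11e+09 s = 35.17 years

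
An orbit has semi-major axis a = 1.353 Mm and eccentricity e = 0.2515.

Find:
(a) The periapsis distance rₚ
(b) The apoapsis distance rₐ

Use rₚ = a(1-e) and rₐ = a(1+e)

Convert to SI: a = 1.353 Mm = 1.353e+06 m.
(a) rₚ = a(1 − e) = 1.353e+06 · (1 − 0.2515) = 1.353e+06 · 0.7485 ≈ 1.013e+06 m = 1.013 Mm.
(b) rₐ = a(1 + e) = 1.353e+06 · (1 + 0.2515) = 1.353e+06 · 1.2515 ≈ 1.693e+06 m = 1.693 Mm.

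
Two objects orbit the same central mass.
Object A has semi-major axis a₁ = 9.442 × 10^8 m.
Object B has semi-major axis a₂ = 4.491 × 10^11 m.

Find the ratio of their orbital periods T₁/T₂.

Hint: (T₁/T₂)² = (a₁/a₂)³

From Kepler's third law, (T₁/T₂)² = (a₁/a₂)³, so T₁/T₂ = (a₁/a₂)^(3/2).
a₁/a₂ = 9.442e+08 / 4.491e+11 = 0.00210243.
T₁/T₂ = (0.00210243)^(3/2) ≈ 9.64e-05.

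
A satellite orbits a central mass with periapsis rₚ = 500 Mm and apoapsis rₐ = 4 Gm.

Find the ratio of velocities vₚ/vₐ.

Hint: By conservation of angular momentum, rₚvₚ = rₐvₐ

Convert to SI: rₚ = 500 Mm = 5e+08 m; rₐ = 4 Gm = 4e+09 m.
Conservation of angular momentum gives rₚvₚ = rₐvₐ, so vₚ/vₐ = rₐ/rₚ.
vₚ/vₐ = 4e+09 / 5e+08 ≈ 8.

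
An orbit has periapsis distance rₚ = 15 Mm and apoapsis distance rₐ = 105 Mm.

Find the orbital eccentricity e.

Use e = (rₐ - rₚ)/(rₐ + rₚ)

Convert to SI: rₚ = 15 Mm = 1.5e+07 m; rₐ = 105 Mm = 1.05e+08 m.
e = (rₐ − rₚ) / (rₐ + rₚ).
e = (1.05e+08 − 1.5e+07) / (1.05e+08 + 1.5e+07) = 9e+07 / 1.2e+08 ≈ 0.75.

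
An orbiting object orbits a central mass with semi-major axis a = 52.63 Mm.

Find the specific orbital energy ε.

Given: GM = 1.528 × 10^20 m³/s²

Convert to SI: a = 52.63 Mm = 5.263e+07 m.
ε = −GM / (2a).
ε = −1.528e+20 / (2 · 5.263e+07) J/kg ≈ -1.452e+12 J/kg = -1452 GJ/kg.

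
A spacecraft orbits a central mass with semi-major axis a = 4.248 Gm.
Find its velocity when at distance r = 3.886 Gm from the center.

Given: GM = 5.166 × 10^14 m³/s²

Convert to SI: a = 4.248 Gm = 4.248e+09 m; r = 3.886 Gm = 3.886e+09 m.
Vis-viva: v = √(GM · (2/r − 1/a)).
2/r − 1/a = 2/3.886e+09 − 1/4.248e+09 = 2.79263e-10 m⁻¹.
v = √(5.166e+14 · 2.79263e-10) m/s ≈ 379.8 m/s = 379.8 m/s.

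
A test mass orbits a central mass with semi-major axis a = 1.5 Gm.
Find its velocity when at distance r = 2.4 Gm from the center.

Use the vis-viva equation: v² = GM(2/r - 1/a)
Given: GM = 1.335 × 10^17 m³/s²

Convert to SI: a = 1.5 Gm = 1.5e+09 m; r = 2.4 Gm = 2.4e+09 m.
Vis-viva: v = √(GM · (2/r − 1/a)).
2/r − 1/a = 2/2.4e+09 − 1/1.5e+09 = 1.66667e-10 m⁻¹.
v = √(1.335e+17 · 1.66667e-10) m/s ≈ 4717 m/s = 4.717 km/s.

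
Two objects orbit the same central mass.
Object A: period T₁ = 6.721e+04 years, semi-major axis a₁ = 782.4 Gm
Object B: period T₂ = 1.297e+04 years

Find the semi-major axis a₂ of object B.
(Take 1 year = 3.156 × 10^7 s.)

Convert to SI: T₁ = 6.721e+04 years = 2.12115e+12 s; a₁ = 782.4 Gm = 7.824e+11 m; T₂ = 1.297e+04 years = 4.09333e+11 s.
Kepler's third law: (T₁/T₂)² = (a₁/a₂)³ ⇒ a₂ = a₁ · (T₂/T₁)^(2/3).
T₂/T₁ = 4.09333e+11 / 2.12115e+12 = 0.192977.
a₂ = 7.824e+11 · (0.192977)^(2/3) m ≈ 2.613e+11 m = 261.3 Gm.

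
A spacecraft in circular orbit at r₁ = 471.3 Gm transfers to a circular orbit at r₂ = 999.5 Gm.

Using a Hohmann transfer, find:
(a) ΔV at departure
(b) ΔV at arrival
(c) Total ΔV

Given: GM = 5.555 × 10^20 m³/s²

Convert to SI: r₁ = 471.3 Gm = 4.713e+11 m; r₂ = 999.5 Gm = 9.995e+11 m.
Transfer semi-major axis: a_t = (r₁ + r₂)/2 = (4.713e+11 + 9.995e+11)/2 = 7.354e+11 m.
Circular speeds: v₁ = √(GM/r₁) = 34331.5 m/s, v₂ = √(GM/r₂) = 23574.9 m/s.
Transfer speeds (vis-viva v² = GM(2/r − 1/a_t)): v₁ᵗ = 40024.2 m/s, v₂ᵗ = 18872.9 m/s.
(a) ΔV₁ = |v₁ᵗ − v₁| ≈ 5693 m/s = 5.693 km/s.
(b) ΔV₂ = |v₂ − v₂ᵗ| ≈ 4702 m/s = 4.702 km/s.
(c) ΔV_total = ΔV₁ + ΔV₂ ≈ 1.039e+04 m/s = 10.39 km/s.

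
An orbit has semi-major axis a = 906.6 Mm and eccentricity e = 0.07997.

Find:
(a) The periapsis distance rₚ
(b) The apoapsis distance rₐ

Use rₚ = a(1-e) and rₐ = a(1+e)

Convert to SI: a = 906.6 Mm = 9.066e+08 m.
(a) rₚ = a(1 − e) = 9.066e+08 · (1 − 0.07997) = 9.066e+08 · 0.92003 ≈ 8.341e+08 m = 834.1 Mm.
(b) rₐ = a(1 + e) = 9.066e+08 · (1 + 0.07997) = 9.066e+08 · 1.07997 ≈ 9.791e+08 m = 979.1 Mm.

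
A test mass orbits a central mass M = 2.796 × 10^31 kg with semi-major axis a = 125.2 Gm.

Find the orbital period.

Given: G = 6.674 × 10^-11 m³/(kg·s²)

Convert to SI: a = 125.2 Gm = 1.252e+11 m.
GM = G · M = 6.674e-11 · 2.796e+31 = 1.86605e+21 m³/s².
Kepler's third law: T = 2π √(a³ / GM).
Substituting a = 1.252e+11 m and GM = 1.86605e+21 m³/s²:
T = 2π √((1.252e+11)³ / 1.86605e+21) s
T ≈ 6.444e+06 s = 74.58 days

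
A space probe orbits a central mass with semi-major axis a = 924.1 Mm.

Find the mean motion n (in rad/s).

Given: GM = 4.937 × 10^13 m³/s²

Convert to SI: a = 924.1 Mm = 9.241e+08 m.
n = √(GM / a³).
n = √(4.937e+13 / (9.241e+08)³) rad/s ≈ 2.501e-07 rad/s.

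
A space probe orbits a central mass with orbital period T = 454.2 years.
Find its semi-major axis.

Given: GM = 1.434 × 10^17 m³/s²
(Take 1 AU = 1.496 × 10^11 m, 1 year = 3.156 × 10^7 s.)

Convert to SI: T = 454.2 years = 1.43346e+10 s.
Invert Kepler's third law: a = (GM · T² / (4π²))^(1/3).
Substituting T = 1.43346e+10 s and GM = 1.434e+17 m³/s²:
a = (1.434e+17 · (1.43346e+10)² / (4π²))^(1/3) m
a ≈ 9.071e+11 m = 6.063 AU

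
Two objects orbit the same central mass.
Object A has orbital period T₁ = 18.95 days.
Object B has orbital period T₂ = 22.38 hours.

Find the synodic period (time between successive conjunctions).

Convert to SI: T₁ = 18.95 days = 1.63728e+06 s; T₂ = 22.38 hours = 80568 s.
T_syn = |T₁ · T₂ / (T₁ − T₂)|.
T_syn = |1.63728e+06 · 80568 / (1.63728e+06 − 80568)| s ≈ 8.474e+04 s = 23.54 hours.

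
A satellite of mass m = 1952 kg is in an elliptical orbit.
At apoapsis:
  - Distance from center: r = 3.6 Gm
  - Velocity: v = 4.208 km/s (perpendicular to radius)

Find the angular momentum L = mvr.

Convert to SI: r = 3.6 Gm = 3.6e+09 m; v = 4.208 km/s = 4208 m/s.
Since v is perpendicular to r, L = m · v · r.
L = 1952 · 4208 · 3.6e+09 kg·m²/s ≈ 2.957e+16 kg·m²/s.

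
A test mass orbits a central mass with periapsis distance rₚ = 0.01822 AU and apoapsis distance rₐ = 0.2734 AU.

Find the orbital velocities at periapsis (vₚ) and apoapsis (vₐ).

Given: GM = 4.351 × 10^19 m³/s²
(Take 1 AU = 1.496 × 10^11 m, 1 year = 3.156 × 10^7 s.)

Convert to SI: rₚ = 0.01822 AU = 2.72571e+09 m; rₐ = 0.2734 AU = 4.09006e+10 m.
Use the vis-viva equation v² = GM(2/r − 1/a) with a = (rₚ + rₐ)/2 = (2.72571e+09 + 4.09006e+10)/2 = 2.18132e+10 m.
vₚ = √(GM · (2/rₚ − 1/a)) = √(4.351e+19 · (2/2.72571e+09 − 1/2.18132e+10)) m/s ≈ 1.73e+05 m/s = 36.5 AU/year.
vₐ = √(GM · (2/rₐ − 1/a)) = √(4.351e+19 · (2/4.09006e+10 − 1/2.18132e+10)) m/s ≈ 1.153e+04 m/s = 2.432 AU/year.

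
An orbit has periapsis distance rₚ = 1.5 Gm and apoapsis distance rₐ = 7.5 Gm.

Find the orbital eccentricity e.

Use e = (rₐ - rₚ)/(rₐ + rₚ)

Convert to SI: rₚ = 1.5 Gm = 1.5e+09 m; rₐ = 7.5 Gm = 7.5e+09 m.
e = (rₐ − rₚ) / (rₐ + rₚ).
e = (7.5e+09 − 1.5e+09) / (7.5e+09 + 1.5e+09) = 6e+09 / 9e+09 ≈ 0.6667.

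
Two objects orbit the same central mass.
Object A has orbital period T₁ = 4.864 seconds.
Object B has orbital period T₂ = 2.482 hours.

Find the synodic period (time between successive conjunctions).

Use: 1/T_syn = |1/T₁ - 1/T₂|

Convert to SI: T₂ = 2.482 hours = 8935.2 s.
T_syn = |T₁ · T₂ / (T₁ − T₂)|.
T_syn = |4.864 · 8935.2 / (4.864 − 8935.2)| s ≈ 4.867 s = 4.867 seconds.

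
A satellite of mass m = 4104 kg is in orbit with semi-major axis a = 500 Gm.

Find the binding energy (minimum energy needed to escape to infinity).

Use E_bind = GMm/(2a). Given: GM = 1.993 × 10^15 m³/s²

Convert to SI: a = 500 Gm = 5e+11 m.
Total orbital energy is E = −GMm/(2a); binding energy is E_bind = −E = GMm/(2a).
E_bind = 1.993e+15 · 4104 / (2 · 5e+11) J ≈ 8.179e+06 J = 8.179 MJ.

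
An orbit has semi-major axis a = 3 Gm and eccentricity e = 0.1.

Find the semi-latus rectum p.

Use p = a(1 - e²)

Convert to SI: a = 3 Gm = 3e+09 m.
p = a (1 − e²).
p = 3e+09 · (1 − (0.1)²) = 3e+09 · 0.99 ≈ 2.97e+09 m = 2.97 Gm.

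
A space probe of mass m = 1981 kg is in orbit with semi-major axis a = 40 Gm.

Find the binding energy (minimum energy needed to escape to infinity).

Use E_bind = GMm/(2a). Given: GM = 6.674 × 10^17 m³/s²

Convert to SI: a = 40 Gm = 4e+10 m.
Total orbital energy is E = −GMm/(2a); binding energy is E_bind = −E = GMm/(2a).
E_bind = 6.674e+17 · 1981 / (2 · 4e+10) J ≈ 1.653e+10 J = 16.53 GJ.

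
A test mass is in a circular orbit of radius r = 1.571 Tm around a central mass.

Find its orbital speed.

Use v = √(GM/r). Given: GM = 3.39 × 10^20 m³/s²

Convert to SI: r = 1.571 Tm = 1.571e+12 m.
For a circular orbit, gravity supplies the centripetal force, so v = √(GM / r).
v = √(3.39e+20 / 1.571e+12) m/s ≈ 1.469e+04 m/s = 14.69 km/s.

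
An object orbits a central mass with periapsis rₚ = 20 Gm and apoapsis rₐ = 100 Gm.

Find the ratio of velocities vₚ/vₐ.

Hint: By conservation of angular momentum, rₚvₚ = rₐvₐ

Convert to SI: rₚ = 20 Gm = 2e+10 m; rₐ = 100 Gm = 1e+11 m.
Conservation of angular momentum gives rₚvₚ = rₐvₐ, so vₚ/vₐ = rₐ/rₚ.
vₚ/vₐ = 1e+11 / 2e+10 ≈ 5.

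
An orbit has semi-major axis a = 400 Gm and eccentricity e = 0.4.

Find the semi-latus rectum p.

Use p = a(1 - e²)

Convert to SI: a = 400 Gm = 4e+11 m.
p = a (1 − e²).
p = 4e+11 · (1 − (0.4)²) = 4e+11 · 0.84 ≈ 3.36e+11 m = 336 Gm.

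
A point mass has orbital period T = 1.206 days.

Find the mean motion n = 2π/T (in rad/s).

Convert to SI: T = 1.206 days = 104198 s.
n = 2π / T.
n = 2π / 104198 s ≈ 6.03e-05 rad/s.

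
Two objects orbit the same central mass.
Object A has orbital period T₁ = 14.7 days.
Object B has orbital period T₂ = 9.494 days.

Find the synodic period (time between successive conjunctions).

Convert to SI: T₁ = 14.7 days = 1.27008e+06 s; T₂ = 9.494 days = 820282 s.
T_syn = |T₁ · T₂ / (T₁ − T₂)|.
T_syn = |1.27008e+06 · 820282 / (1.27008e+06 − 820282)| s ≈ 2.316e+06 s = 26.81 days.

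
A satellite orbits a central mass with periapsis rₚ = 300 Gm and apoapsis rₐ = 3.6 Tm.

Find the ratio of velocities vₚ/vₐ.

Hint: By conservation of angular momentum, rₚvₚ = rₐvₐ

Convert to SI: rₚ = 300 Gm = 3e+11 m; rₐ = 3.6 Tm = 3.6e+12 m.
Conservation of angular momentum gives rₚvₚ = rₐvₐ, so vₚ/vₐ = rₐ/rₚ.
vₚ/vₐ = 3.6e+12 / 3e+11 ≈ 12.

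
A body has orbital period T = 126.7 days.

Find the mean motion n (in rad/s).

Convert to SI: T = 126.7 days = 1.09469e+07 s.
n = 2π / T.
n = 2π / 1.09469e+07 s ≈ 5.74e-07 rad/s.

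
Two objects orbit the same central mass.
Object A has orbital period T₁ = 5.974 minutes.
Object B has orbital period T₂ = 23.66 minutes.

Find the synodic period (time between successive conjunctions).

Convert to SI: T₁ = 5.974 minutes = 358.44 s; T₂ = 23.66 minutes = 1419.6 s.
T_syn = |T₁ · T₂ / (T₁ − T₂)|.
T_syn = |358.44 · 1419.6 / (358.44 − 1419.6)| s ≈ 479.5 s = 7.992 minutes.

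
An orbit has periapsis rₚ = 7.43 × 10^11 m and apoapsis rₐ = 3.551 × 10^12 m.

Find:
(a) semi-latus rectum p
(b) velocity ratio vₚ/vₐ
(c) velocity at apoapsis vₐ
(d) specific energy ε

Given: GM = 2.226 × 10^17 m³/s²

(a) From a = (rₚ + rₐ)/2 = 2.147e+12 m and e = (rₐ − rₚ)/(rₐ + rₚ) = 0.653936, p = a(1 − e²) = 2.147e+12 · (1 − (0.653936)²) ≈ 1.229e+12 m
(b) Conservation of angular momentum (rₚvₚ = rₐvₐ) gives vₚ/vₐ = rₐ/rₚ = 3.551e+12/7.43e+11 ≈ 4.779
(c) With a = (rₚ + rₐ)/2 = 2.147e+12 m, vₐ = √(GM (2/rₐ − 1/a)) = √(2.226e+17 · (2/3.551e+12 − 1/2.147e+12)) m/s ≈ 147.3 m/s
(d) With a = (rₚ + rₐ)/2 = 2.147e+12 m, ε = −GM/(2a) = −2.226e+17/(2 · 2.147e+12) J/kg ≈ -5.184e+04 J/kg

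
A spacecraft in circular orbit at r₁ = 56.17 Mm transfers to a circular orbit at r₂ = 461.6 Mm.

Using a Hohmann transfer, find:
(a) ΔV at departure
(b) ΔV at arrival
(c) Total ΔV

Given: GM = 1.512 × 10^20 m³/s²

Convert to SI: r₁ = 56.17 Mm = 5.617e+07 m; r₂ = 461.6 Mm = 4.616e+08 m.
Transfer semi-major axis: a_t = (r₁ + r₂)/2 = (5.617e+07 + 4.616e+08)/2 = 2.58885e+08 m.
Circular speeds: v₁ = √(GM/r₁) = 1.64068e+06 m/s, v₂ = √(GM/r₂) = 572325 m/s.
Transfer speeds (vis-viva v² = GM(2/r − 1/a_t)): v₁ᵗ = 2.1908e+06 m/s, v₂ᵗ = 266589 m/s.
(a) ΔV₁ = |v₁ᵗ − v₁| ≈ 5.501e+05 m/s = 550.1 km/s.
(b) ΔV₂ = |v₂ − v₂ᵗ| ≈ 3.057e+05 m/s = 305.7 km/s.
(c) ΔV_total = ΔV₁ + ΔV₂ ≈ 8.559e+05 m/s = 855.9 km/s.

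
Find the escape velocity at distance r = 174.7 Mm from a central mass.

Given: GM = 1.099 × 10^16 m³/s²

Convert to SI: r = 174.7 Mm = 1.747e+08 m.
Escape velocity comes from setting total energy to zero: ½v² − GM/r = 0 ⇒ v_esc = √(2GM / r).
v_esc = √(2 · 1.099e+16 / 1.747e+08) m/s ≈ 1.122e+04 m/s = 11.22 km/s.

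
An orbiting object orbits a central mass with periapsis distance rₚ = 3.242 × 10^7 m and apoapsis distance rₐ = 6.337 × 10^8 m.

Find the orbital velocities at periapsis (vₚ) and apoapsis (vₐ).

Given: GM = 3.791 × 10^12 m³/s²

Use the vis-viva equation v² = GM(2/r − 1/a) with a = (rₚ + rₐ)/2 = (3.242e+07 + 6.337e+08)/2 = 3.3306e+08 m.
vₚ = √(GM · (2/rₚ − 1/a)) = √(3.791e+12 · (2/3.242e+07 − 1/3.3306e+08)) m/s ≈ 471.7 m/s = 471.7 m/s.
vₐ = √(GM · (2/rₐ − 1/a)) = √(3.791e+12 · (2/6.337e+08 − 1/3.3306e+08)) m/s ≈ 24.13 m/s = 24.13 m/s.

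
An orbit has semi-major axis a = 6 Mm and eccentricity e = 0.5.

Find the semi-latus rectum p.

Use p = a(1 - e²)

Convert to SI: a = 6 Mm = 6e+06 m.
p = a (1 − e²).
p = 6e+06 · (1 − (0.5)²) = 6e+06 · 0.75 ≈ 4.5e+06 m = 4.5 Mm.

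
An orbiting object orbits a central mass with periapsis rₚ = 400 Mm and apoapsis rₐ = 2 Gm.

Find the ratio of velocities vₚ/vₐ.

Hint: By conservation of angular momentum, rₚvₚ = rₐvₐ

Convert to SI: rₚ = 400 Mm = 4e+08 m; rₐ = 2 Gm = 2e+09 m.
Conservation of angular momentum gives rₚvₚ = rₐvₐ, so vₚ/vₐ = rₐ/rₚ.
vₚ/vₐ = 2e+09 / 4e+08 ≈ 5.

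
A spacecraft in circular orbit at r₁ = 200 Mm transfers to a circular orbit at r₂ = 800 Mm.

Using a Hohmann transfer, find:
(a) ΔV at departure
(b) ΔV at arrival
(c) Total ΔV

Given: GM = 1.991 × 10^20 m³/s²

Convert to SI: r₁ = 200 Mm = 2e+08 m; r₂ = 800 Mm = 8e+08 m.
Transfer semi-major axis: a_t = (r₁ + r₂)/2 = (2e+08 + 8e+08)/2 = 5e+08 m.
Circular speeds: v₁ = √(GM/r₁) = 997747 m/s, v₂ = √(GM/r₂) = 498874 m/s.
Transfer speeds (vis-viva v² = GM(2/r − 1/a_t)): v₁ᵗ = 1.26206e+06 m/s, v₂ᵗ = 315515 m/s.
(a) ΔV₁ = |v₁ᵗ − v₁| ≈ 2.643e+05 m/s = 264.3 km/s.
(b) ΔV₂ = |v₂ − v₂ᵗ| ≈ 1.834e+05 m/s = 183.4 km/s.
(c) ΔV_total = ΔV₁ + ΔV₂ ≈ 4.477e+05 m/s = 447.7 km/s.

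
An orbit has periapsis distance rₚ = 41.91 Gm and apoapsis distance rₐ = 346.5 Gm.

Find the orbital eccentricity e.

Convert to SI: rₚ = 41.91 Gm = 4.191e+10 m; rₐ = 346.5 Gm = 3.465e+11 m.
e = (rₐ − rₚ) / (rₐ + rₚ).
e = (3.465e+11 − 4.191e+10) / (3.465e+11 + 4.191e+10) = 3.0459e+11 / 3.8841e+11 ≈ 0.7842.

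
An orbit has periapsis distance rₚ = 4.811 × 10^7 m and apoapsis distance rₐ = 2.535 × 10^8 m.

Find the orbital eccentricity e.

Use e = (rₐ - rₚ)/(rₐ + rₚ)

e = (rₐ − rₚ) / (rₐ + rₚ).
e = (2.535e+08 − 4.811e+07) / (2.535e+08 + 4.811e+07) = 2.0539e+08 / 3.0161e+08 ≈ 0.681.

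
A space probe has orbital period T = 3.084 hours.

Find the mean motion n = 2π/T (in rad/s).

Convert to SI: T = 3.084 hours = 11102.4 s.
n = 2π / T.
n = 2π / 11102.4 s ≈ 0.0005659 rad/s.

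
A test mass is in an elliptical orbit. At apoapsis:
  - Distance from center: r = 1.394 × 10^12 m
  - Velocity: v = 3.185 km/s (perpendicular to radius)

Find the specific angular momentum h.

Convert to SI: v = 3.185 km/s = 3185 m/s.
With v perpendicular to r, h = r · v.
h = 1.394e+12 · 3185 m²/s ≈ 4.44e+15 m²/s.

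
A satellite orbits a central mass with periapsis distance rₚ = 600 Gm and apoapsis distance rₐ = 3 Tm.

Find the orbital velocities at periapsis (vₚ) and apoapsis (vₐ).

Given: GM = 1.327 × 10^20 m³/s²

Convert to SI: rₚ = 600 Gm = 6e+11 m; rₐ = 3 Tm = 3e+12 m.
Use the vis-viva equation v² = GM(2/r − 1/a) with a = (rₚ + rₐ)/2 = (6e+11 + 3e+12)/2 = 1.8e+12 m.
vₚ = √(GM · (2/rₚ − 1/a)) = √(1.327e+20 · (2/6e+11 − 1/1.8e+12)) m/s ≈ 1.92e+04 m/s = 19.2 km/s.
vₐ = √(GM · (2/rₐ − 1/a)) = √(1.327e+20 · (2/3e+12 − 1/1.8e+12)) m/s ≈ 3840 m/s = 3.84 km/s.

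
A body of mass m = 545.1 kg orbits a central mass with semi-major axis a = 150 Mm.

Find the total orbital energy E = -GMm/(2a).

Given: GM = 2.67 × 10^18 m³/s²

Convert to SI: a = 150 Mm = 1.5e+08 m.
E = −GMm / (2a).
E = −2.67e+18 · 545.1 / (2 · 1.5e+08) J ≈ -4.851e+12 J = -4.851 TJ.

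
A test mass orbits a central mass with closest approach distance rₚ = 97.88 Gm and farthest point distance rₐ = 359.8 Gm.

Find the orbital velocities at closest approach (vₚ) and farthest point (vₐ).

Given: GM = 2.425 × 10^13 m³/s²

Convert to SI: rₚ = 97.88 Gm = 9.788e+10 m; rₐ = 359.8 Gm = 3.598e+11 m.
Use the vis-viva equation v² = GM(2/r − 1/a) with a = (rₚ + rₐ)/2 = (9.788e+10 + 3.598e+11)/2 = 2.2884e+11 m.
vₚ = √(GM · (2/rₚ − 1/a)) = √(2.425e+13 · (2/9.788e+10 − 1/2.2884e+11)) m/s ≈ 19.74 m/s = 19.74 m/s.
vₐ = √(GM · (2/rₐ − 1/a)) = √(2.425e+13 · (2/3.598e+11 − 1/2.2884e+11)) m/s ≈ 5.369 m/s = 5.369 m/s.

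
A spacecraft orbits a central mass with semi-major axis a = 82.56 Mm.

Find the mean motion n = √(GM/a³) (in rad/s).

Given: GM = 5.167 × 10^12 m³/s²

Convert to SI: a = 82.56 Mm = 8.256e+07 m.
n = √(GM / a³).
n = √(5.167e+12 / (8.256e+07)³) rad/s ≈ 3.03e-06 rad/s.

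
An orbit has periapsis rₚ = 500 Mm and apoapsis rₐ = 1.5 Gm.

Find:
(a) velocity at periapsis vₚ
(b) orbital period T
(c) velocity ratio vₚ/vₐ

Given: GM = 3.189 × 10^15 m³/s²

Convert to SI: rₚ = 500 Mm = 5e+08 m; rₐ = 1.5 Gm = 1.5e+09 m.
(a) With a = (rₚ + rₐ)/2 = 1e+09 m, vₚ = √(GM (2/rₚ − 1/a)) = √(3.189e+15 · (2/5e+08 − 1/1e+09)) m/s ≈ 3093 m/s
(b) With a = (rₚ + rₐ)/2 = 1e+09 m, T = 2π √(a³/GM) = 2π √((1e+09)³/3.189e+15) s ≈ 3.518e+06 s
(c) Conservation of angular momentum (rₚvₚ = rₐvₐ) gives vₚ/vₐ = rₐ/rₚ = 1.5e+09/5e+08 ≈ 3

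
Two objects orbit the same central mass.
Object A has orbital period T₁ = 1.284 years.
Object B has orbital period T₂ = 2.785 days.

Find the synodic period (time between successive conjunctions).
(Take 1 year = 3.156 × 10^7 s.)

Convert to SI: T₁ = 1.284 years = 4.0523e+07 s; T₂ = 2.785 days = 240624 s.
T_syn = |T₁ · T₂ / (T₁ − T₂)|.
T_syn = |4.0523e+07 · 240624 / (4.0523e+07 − 240624)| s ≈ 2.421e+05 s = 2.802 days.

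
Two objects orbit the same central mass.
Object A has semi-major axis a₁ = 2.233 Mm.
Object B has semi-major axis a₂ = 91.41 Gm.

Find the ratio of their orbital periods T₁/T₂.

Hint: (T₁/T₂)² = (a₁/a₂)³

Convert to SI: a₁ = 2.233 Mm = 2.233e+06 m; a₂ = 91.41 Gm = 9.141e+10 m.
From Kepler's third law, (T₁/T₂)² = (a₁/a₂)³, so T₁/T₂ = (a₁/a₂)^(3/2).
a₁/a₂ = 2.233e+06 / 9.141e+10 = 2.44284e-05.
T₁/T₂ = (2.44284e-05)^(3/2) ≈ 1.207e-07.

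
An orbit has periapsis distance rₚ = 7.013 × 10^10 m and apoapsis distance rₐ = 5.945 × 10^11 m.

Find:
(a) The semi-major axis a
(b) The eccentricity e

(a) a = (rₚ + rₐ) / 2 = (7.013e+10 + 5.945e+11) / 2 ≈ 3.323e+11 m = 3.323 × 10^11 m.
(b) e = (rₐ − rₚ) / (rₐ + rₚ) = (5.945e+11 − 7.013e+10) / (5.945e+11 + 7.013e+10) ≈ 0.789.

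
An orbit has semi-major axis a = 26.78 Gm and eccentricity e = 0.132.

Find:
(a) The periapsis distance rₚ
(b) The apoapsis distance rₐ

Convert to SI: a = 26.78 Gm = 2.678e+10 m.
(a) rₚ = a(1 − e) = 2.678e+10 · (1 − 0.132) = 2.678e+10 · 0.868 ≈ 2.325e+10 m = 23.25 Gm.
(b) rₐ = a(1 + e) = 2.678e+10 · (1 + 0.132) = 2.678e+10 · 1.132 ≈ 3.031e+10 m = 30.31 Gm.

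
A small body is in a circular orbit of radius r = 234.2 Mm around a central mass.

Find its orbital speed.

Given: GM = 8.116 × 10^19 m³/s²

Convert to SI: r = 234.2 Mm = 2.342e+08 m.
For a circular orbit, gravity supplies the centripetal force, so v = √(GM / r).
v = √(8.116e+19 / 2.342e+08) m/s ≈ 5.887e+05 m/s = 588.7 km/s.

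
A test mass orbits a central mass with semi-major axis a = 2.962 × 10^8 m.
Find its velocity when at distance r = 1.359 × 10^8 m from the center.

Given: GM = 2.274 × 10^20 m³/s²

Vis-viva: v = √(GM · (2/r − 1/a)).
2/r − 1/a = 2/1.359e+08 − 1/2.962e+08 = 1.13406e-08 m⁻¹.
v = √(2.274e+20 · 1.13406e-08) m/s ≈ 1.606e+06 m/s = 1606 km/s.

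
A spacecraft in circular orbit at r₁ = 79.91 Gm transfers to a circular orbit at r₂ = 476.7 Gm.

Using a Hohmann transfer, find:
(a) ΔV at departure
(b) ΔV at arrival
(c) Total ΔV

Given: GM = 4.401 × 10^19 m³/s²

Convert to SI: r₁ = 79.91 Gm = 7.991e+10 m; r₂ = 476.7 Gm = 4.767e+11 m.
Transfer semi-major axis: a_t = (r₁ + r₂)/2 = (7.991e+10 + 4.767e+11)/2 = 2.78305e+11 m.
Circular speeds: v₁ = √(GM/r₁) = 23467.9 m/s, v₂ = √(GM/r₂) = 9608.44 m/s.
Transfer speeds (vis-viva v² = GM(2/r − 1/a_t)): v₁ᵗ = 30714.1 m/s, v₂ᵗ = 5148.65 m/s.
(a) ΔV₁ = |v₁ᵗ − v₁| ≈ 7246 m/s = 7.246 km/s.
(b) ΔV₂ = |v₂ − v₂ᵗ| ≈ 4460 m/s = 4.46 km/s.
(c) ΔV_total = ΔV₁ + ΔV₂ ≈ 1.171e+04 m/s = 11.71 km/s.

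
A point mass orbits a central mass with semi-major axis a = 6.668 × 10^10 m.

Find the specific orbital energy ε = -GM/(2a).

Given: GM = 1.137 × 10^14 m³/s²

ε = −GM / (2a).
ε = −1.137e+14 / (2 · 6.668e+10) J/kg ≈ -852.6 J/kg = -852.6 J/kg.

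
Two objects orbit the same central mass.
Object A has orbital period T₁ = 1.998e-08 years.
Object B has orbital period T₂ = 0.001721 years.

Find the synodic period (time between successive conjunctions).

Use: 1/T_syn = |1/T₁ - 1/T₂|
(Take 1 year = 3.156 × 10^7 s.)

Convert to SI: T₁ = 1.998e-08 years = 0.630569 s; T₂ = 0.001721 years = 54314.8 s.
T_syn = |T₁ · T₂ / (T₁ − T₂)|.
T_syn = |0.630569 · 54314.8 / (0.630569 − 54314.8)| s ≈ 0.6306 s = 1.998e-08 years.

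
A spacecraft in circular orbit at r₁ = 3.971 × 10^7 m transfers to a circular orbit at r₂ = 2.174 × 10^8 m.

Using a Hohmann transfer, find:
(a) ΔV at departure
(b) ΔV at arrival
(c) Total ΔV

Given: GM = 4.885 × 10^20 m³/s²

Transfer semi-major axis: a_t = (r₁ + r₂)/2 = (3.971e+07 + 2.174e+08)/2 = 1.28555e+08 m.
Circular speeds: v₁ = √(GM/r₁) = 3.50738e+06 m/s, v₂ = √(GM/r₂) = 1.499e+06 m/s.
Transfer speeds (vis-viva v² = GM(2/r − 1/a_t)): v₁ᵗ = 4.56108e+06 m/s, v₂ᵗ = 833121 m/s.
(a) ΔV₁ = |v₁ᵗ − v₁| ≈ 1.054e+06 m/s = 1054 km/s.
(b) ΔV₂ = |v₂ − v₂ᵗ| ≈ 6.659e+05 m/s = 665.9 km/s.
(c) ΔV_total = ΔV₁ + ΔV₂ ≈ 1.72e+06 m/s = 1720 km/s.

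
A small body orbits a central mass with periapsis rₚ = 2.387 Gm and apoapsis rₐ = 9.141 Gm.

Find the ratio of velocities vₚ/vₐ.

Convert to SI: rₚ = 2.387 Gm = 2.387e+09 m; rₐ = 9.141 Gm = 9.141e+09 m.
Conservation of angular momentum gives rₚvₚ = rₐvₐ, so vₚ/vₐ = rₐ/rₚ.
vₚ/vₐ = 9.141e+09 / 2.387e+09 ≈ 3.829.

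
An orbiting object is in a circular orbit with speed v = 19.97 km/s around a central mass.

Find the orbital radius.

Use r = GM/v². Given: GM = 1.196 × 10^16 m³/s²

Convert to SI: v = 19.97 km/s = 19970 m/s.
For a circular orbit, v² = GM / r, so r = GM / v².
r = 1.196e+16 / (19970)² m ≈ 2.999e+07 m = 29.99 Mm.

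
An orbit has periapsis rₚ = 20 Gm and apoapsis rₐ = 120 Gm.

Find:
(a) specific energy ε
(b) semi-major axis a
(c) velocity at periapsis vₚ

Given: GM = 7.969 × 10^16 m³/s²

Convert to SI: rₚ = 20 Gm = 2e+10 m; rₐ = 120 Gm = 1.2e+11 m.
(a) With a = (rₚ + rₐ)/2 = 7e+10 m, ε = −GM/(2a) = −7.969e+16/(2 · 7e+10) J/kg ≈ -5.692e+05 J/kg
(b) a = (rₚ + rₐ)/2 = (2e+10 + 1.2e+11)/2 ≈ 7e+10 m
(c) With a = (rₚ + rₐ)/2 = 7e+10 m, vₚ = √(GM (2/rₚ − 1/a)) = √(7.969e+16 · (2/2e+10 − 1/7e+10)) m/s ≈ 2614 m/s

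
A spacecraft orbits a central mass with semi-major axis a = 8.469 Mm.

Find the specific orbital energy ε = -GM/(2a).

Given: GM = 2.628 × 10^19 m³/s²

Convert to SI: a = 8.469 Mm = 8.469e+06 m.
ε = −GM / (2a).
ε = −2.628e+19 / (2 · 8.469e+06) J/kg ≈ -1.552e+12 J/kg = -1552 GJ/kg.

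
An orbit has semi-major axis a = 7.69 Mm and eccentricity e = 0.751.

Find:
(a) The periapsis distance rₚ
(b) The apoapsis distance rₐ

Convert to SI: a = 7.69 Mm = 7.69e+06 m.
(a) rₚ = a(1 − e) = 7.69e+06 · (1 − 0.751) = 7.69e+06 · 0.249 ≈ 1.915e+06 m = 1.915 Mm.
(b) rₐ = a(1 + e) = 7.69e+06 · (1 + 0.751) = 7.69e+06 · 1.751 ≈ 1.347e+07 m = 13.47 Mm.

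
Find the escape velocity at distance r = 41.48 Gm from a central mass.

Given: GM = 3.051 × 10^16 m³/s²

Convert to SI: r = 41.48 Gm = 4.148e+10 m.
Escape velocity comes from setting total energy to zero: ½v² − GM/r = 0 ⇒ v_esc = √(2GM / r).
v_esc = √(2 · 3.051e+16 / 4.148e+10) m/s ≈ 1213 m/s = 1.213 km/s.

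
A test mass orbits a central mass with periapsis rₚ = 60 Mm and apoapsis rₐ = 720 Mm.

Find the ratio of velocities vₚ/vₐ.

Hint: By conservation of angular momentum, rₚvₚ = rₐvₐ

Convert to SI: rₚ = 60 Mm = 6e+07 m; rₐ = 720 Mm = 7.2e+08 m.
Conservation of angular momentum gives rₚvₚ = rₐvₐ, so vₚ/vₐ = rₐ/rₚ.
vₚ/vₐ = 7.2e+08 / 6e+07 ≈ 12.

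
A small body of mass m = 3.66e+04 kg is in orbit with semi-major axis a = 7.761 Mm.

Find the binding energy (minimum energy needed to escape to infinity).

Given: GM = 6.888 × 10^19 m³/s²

Convert to SI: a = 7.761 Mm = 7.761e+06 m.
Total orbital energy is E = −GMm/(2a); binding energy is E_bind = −E = GMm/(2a).
E_bind = 6.888e+19 · 3.66e+04 / (2 · 7.761e+06) J ≈ 1.624e+17 J = 162.4 PJ.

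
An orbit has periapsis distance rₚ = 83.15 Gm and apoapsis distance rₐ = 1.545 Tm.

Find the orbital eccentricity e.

Convert to SI: rₚ = 83.15 Gm = 8.315e+10 m; rₐ = 1.545 Tm = 1.545e+12 m.
e = (rₐ − rₚ) / (rₐ + rₚ).
e = (1.545e+12 − 8.315e+10) / (1.545e+12 + 8.315e+10) = 1.46185e+12 / 1.62815e+12 ≈ 0.8979.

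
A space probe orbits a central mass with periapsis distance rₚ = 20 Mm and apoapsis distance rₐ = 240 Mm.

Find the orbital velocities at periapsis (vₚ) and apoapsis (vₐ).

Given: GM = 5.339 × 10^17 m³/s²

Convert to SI: rₚ = 20 Mm = 2e+07 m; rₐ = 240 Mm = 2.4e+08 m.
Use the vis-viva equation v² = GM(2/r − 1/a) with a = (rₚ + rₐ)/2 = (2e+07 + 2.4e+08)/2 = 1.3e+08 m.
vₚ = √(GM · (2/rₚ − 1/a)) = √(5.339e+17 · (2/2e+07 − 1/1.3e+08)) m/s ≈ 2.22e+05 m/s = 222 km/s.
vₐ = √(GM · (2/rₐ − 1/a)) = √(5.339e+17 · (2/2.4e+08 − 1/1.3e+08)) m/s ≈ 1.85e+04 m/s = 18.5 km/s.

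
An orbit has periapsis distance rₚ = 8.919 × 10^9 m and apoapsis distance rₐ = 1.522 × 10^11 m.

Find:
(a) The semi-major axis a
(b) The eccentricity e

(a) a = (rₚ + rₐ) / 2 = (8.919e+09 + 1.522e+11) / 2 ≈ 8.056e+10 m = 8.056 × 10^10 m.
(b) e = (rₐ − rₚ) / (rₐ + rₚ) = (1.522e+11 − 8.919e+09) / (1.522e+11 + 8.919e+09) ≈ 0.8893.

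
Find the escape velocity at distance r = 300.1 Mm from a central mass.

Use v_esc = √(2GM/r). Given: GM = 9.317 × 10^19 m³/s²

Convert to SI: r = 300.1 Mm = 3.001e+08 m.
Escape velocity comes from setting total energy to zero: ½v² − GM/r = 0 ⇒ v_esc = √(2GM / r).
v_esc = √(2 · 9.317e+19 / 3.001e+08) m/s ≈ 7.88e+05 m/s = 788 km/s.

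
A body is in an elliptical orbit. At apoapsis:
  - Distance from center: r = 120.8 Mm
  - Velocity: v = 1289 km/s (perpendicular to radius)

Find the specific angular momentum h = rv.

Convert to SI: r = 120.8 Mm = 1.208e+08 m; v = 1289 km/s = 1.289e+06 m/s.
With v perpendicular to r, h = r · v.
h = 1.208e+08 · 1.289e+06 m²/s ≈ 1.557e+14 m²/s.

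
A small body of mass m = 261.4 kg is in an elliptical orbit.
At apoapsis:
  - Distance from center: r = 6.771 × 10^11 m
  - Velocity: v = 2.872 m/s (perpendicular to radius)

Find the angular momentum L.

Since v is perpendicular to r, L = m · v · r.
L = 261.4 · 2.872 · 6.771e+11 kg·m²/s ≈ 5.083e+14 kg·m²/s.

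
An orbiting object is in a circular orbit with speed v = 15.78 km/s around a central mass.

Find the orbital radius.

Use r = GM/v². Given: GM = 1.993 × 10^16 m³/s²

Convert to SI: v = 15.78 km/s = 15780 m/s.
For a circular orbit, v² = GM / r, so r = GM / v².
r = 1.993e+16 / (15780)² m ≈ 8.004e+07 m = 80.04 Mm.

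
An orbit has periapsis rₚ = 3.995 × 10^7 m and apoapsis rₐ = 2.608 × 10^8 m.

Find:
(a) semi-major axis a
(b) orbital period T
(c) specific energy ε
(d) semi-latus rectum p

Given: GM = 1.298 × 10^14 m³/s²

(a) a = (rₚ + rₐ)/2 = (3.995e+07 + 2.608e+08)/2 ≈ 1.504e+08 m
(b) With a = (rₚ + rₐ)/2 = 1.50375e+08 m, T = 2π √(a³/GM) = 2π √((1.50375e+08)³/1.298e+14) s ≈ 1.017e+06 s
(c) With a = (rₚ + rₐ)/2 = 1.50375e+08 m, ε = −GM/(2a) = −1.298e+14/(2 · 1.50375e+08) J/kg ≈ -4.316e+05 J/kg
(d) From a = (rₚ + rₐ)/2 = 1.50375e+08 m and e = (rₐ − rₚ)/(rₐ + rₚ) = 0.734331, p = a(1 − e²) = 1.50375e+08 · (1 − (0.734331)²) ≈ 6.929e+07 m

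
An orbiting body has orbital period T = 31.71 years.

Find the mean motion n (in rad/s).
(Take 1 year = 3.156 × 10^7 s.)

Convert to SI: T = 31.71 years = 1.00077e+09 s.
n = 2π / T.
n = 2π / 1.00077e+09 s ≈ 6.278e-09 rad/s.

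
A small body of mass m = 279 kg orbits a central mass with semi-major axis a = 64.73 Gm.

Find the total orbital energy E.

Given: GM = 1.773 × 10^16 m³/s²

Convert to SI: a = 64.73 Gm = 6.473e+10 m.
E = −GMm / (2a).
E = −1.773e+16 · 279 / (2 · 6.473e+10) J ≈ -3.821e+07 J = -38.21 MJ.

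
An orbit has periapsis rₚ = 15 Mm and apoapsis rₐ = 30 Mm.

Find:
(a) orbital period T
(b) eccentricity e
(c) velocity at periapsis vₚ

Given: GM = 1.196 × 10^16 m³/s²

Convert to SI: rₚ = 15 Mm = 1.5e+07 m; rₐ = 30 Mm = 3e+07 m.
(a) With a = (rₚ + rₐ)/2 = 2.25e+07 m, T = 2π √(a³/GM) = 2π √((2.25e+07)³/1.196e+16) s ≈ 6132 s
(b) e = (rₐ − rₚ)/(rₐ + rₚ) = (3e+07 − 1.5e+07)/(3e+07 + 1.5e+07) ≈ 0.3333
(c) With a = (rₚ + rₐ)/2 = 2.25e+07 m, vₚ = √(GM (2/rₚ − 1/a)) = √(1.196e+16 · (2/1.5e+07 − 1/2.25e+07)) m/s ≈ 3.261e+04 m/s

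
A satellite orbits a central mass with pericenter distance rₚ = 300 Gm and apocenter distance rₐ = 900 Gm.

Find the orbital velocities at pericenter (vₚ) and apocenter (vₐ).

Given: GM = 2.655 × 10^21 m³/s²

Convert to SI: rₚ = 300 Gm = 3e+11 m; rₐ = 900 Gm = 9e+11 m.
Use the vis-viva equation v² = GM(2/r − 1/a) with a = (rₚ + rₐ)/2 = (3e+11 + 9e+11)/2 = 6e+11 m.
vₚ = √(GM · (2/rₚ − 1/a)) = √(2.655e+21 · (2/3e+11 − 1/6e+11)) m/s ≈ 1.152e+05 m/s = 115.2 km/s.
vₐ = √(GM · (2/rₐ − 1/a)) = √(2.655e+21 · (2/9e+11 − 1/6e+11)) m/s ≈ 3.841e+04 m/s = 38.41 km/s.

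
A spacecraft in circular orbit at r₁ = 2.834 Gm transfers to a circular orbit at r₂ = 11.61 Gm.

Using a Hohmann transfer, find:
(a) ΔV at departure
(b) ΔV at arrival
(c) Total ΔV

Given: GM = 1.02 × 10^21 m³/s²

Convert to SI: r₁ = 2.834 Gm = 2.834e+09 m; r₂ = 11.61 Gm = 1.161e+10 m.
Transfer semi-major axis: a_t = (r₁ + r₂)/2 = (2.834e+09 + 1.161e+10)/2 = 7.222e+09 m.
Circular speeds: v₁ = √(GM/r₁) = 599929 m/s, v₂ = √(GM/r₂) = 296404 m/s.
Transfer speeds (vis-viva v² = GM(2/r − 1/a_t)): v₁ᵗ = 760655 m/s, v₂ᵗ = 185676 m/s.
(a) ΔV₁ = |v₁ᵗ − v₁| ≈ 1.607e+05 m/s = 160.7 km/s.
(b) ΔV₂ = |v₂ − v₂ᵗ| ≈ 1.107e+05 m/s = 110.7 km/s.
(c) ΔV_total = ΔV₁ + ΔV₂ ≈ 2.715e+05 m/s = 271.5 km/s.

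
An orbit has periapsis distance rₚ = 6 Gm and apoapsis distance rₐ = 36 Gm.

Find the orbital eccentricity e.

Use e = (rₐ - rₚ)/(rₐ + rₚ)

Convert to SI: rₚ = 6 Gm = 6e+09 m; rₐ = 36 Gm = 3.6e+10 m.
e = (rₐ − rₚ) / (rₐ + rₚ).
e = (3.6e+10 − 6e+09) / (3.6e+10 + 6e+09) = 3e+10 / 4.2e+10 ≈ 0.7143.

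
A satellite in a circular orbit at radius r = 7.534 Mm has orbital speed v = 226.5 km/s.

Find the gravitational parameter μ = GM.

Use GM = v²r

Convert to SI: r = 7.534 Mm = 7.534e+06 m; v = 226.5 km/s = 226500 m/s.
For a circular orbit v² = GM/r, so GM = v² · r.
GM = (226500)² · 7.534e+06 m³/s² ≈ 3.865e+17 m³/s² = 3.865 × 10^17 m³/s².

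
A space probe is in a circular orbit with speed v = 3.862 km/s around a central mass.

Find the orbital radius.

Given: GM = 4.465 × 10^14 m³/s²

Convert to SI: v = 3.862 km/s = 3862 m/s.
For a circular orbit, v² = GM / r, so r = GM / v².
r = 4.465e+14 / (3862)² m ≈ 2.994e+07 m = 2.994 × 10^7 m.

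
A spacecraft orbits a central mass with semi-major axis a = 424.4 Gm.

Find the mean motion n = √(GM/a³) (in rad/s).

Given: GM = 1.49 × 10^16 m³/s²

Convert to SI: a = 424.4 Gm = 4.244e+11 m.
n = √(GM / a³).
n = √(1.49e+16 / (4.244e+11)³) rad/s ≈ 4.415e-10 rad/s.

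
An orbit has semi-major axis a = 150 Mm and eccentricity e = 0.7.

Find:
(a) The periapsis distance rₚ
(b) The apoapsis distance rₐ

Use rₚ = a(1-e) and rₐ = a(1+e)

Convert to SI: a = 150 Mm = 1.5e+08 m.
(a) rₚ = a(1 − e) = 1.5e+08 · (1 − 0.7) = 1.5e+08 · 0.3 ≈ 4.5e+07 m = 45 Mm.
(b) rₐ = a(1 + e) = 1.5e+08 · (1 + 0.7) = 1.5e+08 · 1.7 ≈ 2.55e+08 m = 255 Mm.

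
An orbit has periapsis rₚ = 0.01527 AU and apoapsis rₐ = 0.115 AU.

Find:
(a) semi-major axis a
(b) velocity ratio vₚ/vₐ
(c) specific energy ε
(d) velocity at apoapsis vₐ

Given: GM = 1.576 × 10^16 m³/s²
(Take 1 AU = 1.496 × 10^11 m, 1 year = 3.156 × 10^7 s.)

Convert to SI: rₚ = 0.01527 AU = 2.28439e+09 m; rₐ = 0.115 AU = 1.7204e+10 m.
(a) a = (rₚ + rₐ)/2 = (2.28439e+09 + 1.7204e+10)/2 ≈ 9.744e+09 m
(b) Conservation of angular momentum (rₚvₚ = rₐvₐ) gives vₚ/vₐ = rₐ/rₚ = 1.7204e+10/2.28439e+09 ≈ 7.531
(c) With a = (rₚ + rₐ)/2 = 9.7442e+09 m, ε = −GM/(2a) = −1.576e+16/(2 · 9.7442e+09) J/kg ≈ -8.087e+05 J/kg
(d) With a = (rₚ + rₐ)/2 = 9.7442e+09 m, vₐ = √(GM (2/rₐ − 1/a)) = √(1.576e+16 · (2/1.7204e+10 − 1/9.7442e+09)) m/s ≈ 463.4 m/s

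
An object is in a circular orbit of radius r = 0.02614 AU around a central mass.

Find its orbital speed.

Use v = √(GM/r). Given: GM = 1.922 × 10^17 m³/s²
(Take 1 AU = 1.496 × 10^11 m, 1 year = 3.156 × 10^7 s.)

Convert to SI: r = 0.02614 AU = 3.91054e+09 m.
For a circular orbit, gravity supplies the centripetal force, so v = √(GM / r).
v = √(1.922e+17 / 3.91054e+09) m/s ≈ 7011 m/s = 1.479 AU/year.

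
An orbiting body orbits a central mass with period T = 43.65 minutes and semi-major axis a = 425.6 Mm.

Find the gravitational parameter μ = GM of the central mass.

Convert to SI: T = 43.65 minutes = 2619 s; a = 425.6 Mm = 4.256e+08 m.
GM = 4π² · a³ / T².
GM = 4π² · (4.256e+08)³ / (2619)² m³/s² ≈ 4.437e+20 m³/s² = 4.437 × 10^20 m³/s².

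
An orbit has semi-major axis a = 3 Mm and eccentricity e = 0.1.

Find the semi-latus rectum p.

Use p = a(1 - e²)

Convert to SI: a = 3 Mm = 3e+06 m.
p = a (1 − e²).
p = 3e+06 · (1 − (0.1)²) = 3e+06 · 0.99 ≈ 2.97e+06 m = 2.97 Mm.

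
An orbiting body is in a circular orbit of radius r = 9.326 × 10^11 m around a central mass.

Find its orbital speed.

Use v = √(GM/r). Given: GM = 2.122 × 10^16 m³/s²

For a circular orbit, gravity supplies the centripetal force, so v = √(GM / r).
v = √(2.122e+16 / 9.326e+11) m/s ≈ 150.8 m/s = 150.8 m/s.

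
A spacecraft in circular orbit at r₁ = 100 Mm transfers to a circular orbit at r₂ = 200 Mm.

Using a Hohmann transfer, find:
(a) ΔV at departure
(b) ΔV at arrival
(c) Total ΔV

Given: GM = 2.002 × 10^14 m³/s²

Convert to SI: r₁ = 100 Mm = 1e+08 m; r₂ = 200 Mm = 2e+08 m.
Transfer semi-major axis: a_t = (r₁ + r₂)/2 = (1e+08 + 2e+08)/2 = 1.5e+08 m.
Circular speeds: v₁ = √(GM/r₁) = 1414.92 m/s, v₂ = √(GM/r₂) = 1000.5 m/s.
Transfer speeds (vis-viva v² = GM(2/r − 1/a_t)): v₁ᵗ = 1633.81 m/s, v₂ᵗ = 816.905 m/s.
(a) ΔV₁ = |v₁ᵗ − v₁| ≈ 218.9 m/s = 218.9 m/s.
(b) ΔV₂ = |v₂ − v₂ᵗ| ≈ 183.6 m/s = 183.6 m/s.
(c) ΔV_total = ΔV₁ + ΔV₂ ≈ 402.5 m/s = 402.5 m/s.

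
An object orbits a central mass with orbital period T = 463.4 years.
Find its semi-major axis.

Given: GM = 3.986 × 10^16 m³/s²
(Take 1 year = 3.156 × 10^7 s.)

Convert to SI: T = 463.4 years = 1.46249e+10 s.
Invert Kepler's third law: a = (GM · T² / (4π²))^(1/3).
Substituting T = 1.46249e+10 s and GM = 3.986e+16 m³/s²:
a = (3.986e+16 · (1.46249e+10)² / (4π²))^(1/3) m
a ≈ 6e+11 m = 600 Gm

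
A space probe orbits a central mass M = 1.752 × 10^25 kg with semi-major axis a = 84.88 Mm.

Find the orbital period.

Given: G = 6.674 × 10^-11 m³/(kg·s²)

Convert to SI: a = 84.88 Mm = 8.488e+07 m.
GM = G · M = 6.674e-11 · 1.752e+25 = 1.16928e+15 m³/s².
Kepler's third law: T = 2π √(a³ / GM).
Substituting a = 8.488e+07 m and GM = 1.16928e+15 m³/s²:
T = 2π √((8.488e+07)³ / 1.16928e+15) s
T ≈ 1.437e+05 s = 1.663 days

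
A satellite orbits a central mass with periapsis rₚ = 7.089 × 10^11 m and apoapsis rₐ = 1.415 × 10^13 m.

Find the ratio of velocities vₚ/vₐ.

Conservation of angular momentum gives rₚvₚ = rₐvₐ, so vₚ/vₐ = rₐ/rₚ.
vₚ/vₐ = 1.415e+13 / 7.089e+11 ≈ 19.96.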